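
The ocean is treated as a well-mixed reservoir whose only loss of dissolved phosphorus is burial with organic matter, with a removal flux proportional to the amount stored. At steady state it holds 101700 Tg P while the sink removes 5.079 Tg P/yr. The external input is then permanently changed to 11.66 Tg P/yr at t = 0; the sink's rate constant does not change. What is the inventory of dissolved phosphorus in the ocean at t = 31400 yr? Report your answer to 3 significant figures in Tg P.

τ = M₀/F₀ = 101700/5.079 = 20020 yr; rate constant k = 1/τ.
New steady state M_∞ = F₁/k = F₁·τ = 11.66 × 20020 = 233480 Tg P.
M(t) = M_∞ + (M₀ − M_∞)·e^(−t/τ); t/τ = 31400/20020 = 1.568, so e^(−t/τ) = 0.2084.
M(t) = 233480 − 131800 × 0.2084 = 206010 Tg P.

206000 Tg P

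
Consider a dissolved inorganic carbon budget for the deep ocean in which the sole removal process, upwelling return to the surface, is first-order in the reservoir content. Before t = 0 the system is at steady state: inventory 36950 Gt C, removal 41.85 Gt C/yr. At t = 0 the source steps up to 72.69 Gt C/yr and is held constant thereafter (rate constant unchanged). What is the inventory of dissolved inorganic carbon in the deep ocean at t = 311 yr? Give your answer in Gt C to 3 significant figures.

45000 Gt C

The sink rate constant is k = F₀/M₀ = 41.85/36950 = 0.001133 yr⁻¹.
Solving dM/dt = F₁ − kM with M(0) = M₀ gives M(t) = F₁/k + (M₀ − F₁/k)·e^(−kt).
F₁/k = 72.69/0.001133 = 64179 Gt C; kt = 0.001133 × 311 = 0.3522, e^(−kt) = 0.7031.
M(311) = 64179 + (36950 − 64179) × 0.7031 = 64179 − 19150 = 45034 Gt C.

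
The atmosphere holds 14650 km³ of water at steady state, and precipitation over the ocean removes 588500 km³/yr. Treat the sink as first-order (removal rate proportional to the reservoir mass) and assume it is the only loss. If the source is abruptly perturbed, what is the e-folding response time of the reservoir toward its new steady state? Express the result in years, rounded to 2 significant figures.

0.025 yr

For a linear reservoir the response time equals the residence time τ = M/F.
τ = 14650 / 588500 = 0.02489 yr.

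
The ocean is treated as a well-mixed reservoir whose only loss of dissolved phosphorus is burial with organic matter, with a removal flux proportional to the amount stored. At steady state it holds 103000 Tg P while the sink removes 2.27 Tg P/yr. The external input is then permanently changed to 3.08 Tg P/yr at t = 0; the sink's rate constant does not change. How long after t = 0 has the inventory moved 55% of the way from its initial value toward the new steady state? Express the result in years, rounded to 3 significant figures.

36200 yr

τ = M₀/F₀ = 103000/2.27 = 45370 yr.
The remaining gap fraction is e^(−t/τ); 55% covered ⇒ e^(−t/τ) = 0.450.
t = −τ ln(0.450) = 45370 × 0.7985 = 36230 yr.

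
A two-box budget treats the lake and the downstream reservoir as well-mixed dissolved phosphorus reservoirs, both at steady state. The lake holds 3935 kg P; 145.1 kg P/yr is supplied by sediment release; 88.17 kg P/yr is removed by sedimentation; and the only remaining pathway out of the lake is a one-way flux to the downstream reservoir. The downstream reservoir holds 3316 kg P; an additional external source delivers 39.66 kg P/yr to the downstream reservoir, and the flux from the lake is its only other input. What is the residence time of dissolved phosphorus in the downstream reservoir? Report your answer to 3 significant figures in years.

Balance the lake: ΣF_in = 145.10 kg P/yr.
Flux to the downstream reservoir = ΣF_in − (88.17) = 56.930 kg P/yr.
Total input to the downstream reservoir = 56.930 + 39.66 = 96.590 kg P/yr; at steady state this equals its total output.
τ = M / F = 3316 / 96.590 = 34.33 yr.

34.3 yr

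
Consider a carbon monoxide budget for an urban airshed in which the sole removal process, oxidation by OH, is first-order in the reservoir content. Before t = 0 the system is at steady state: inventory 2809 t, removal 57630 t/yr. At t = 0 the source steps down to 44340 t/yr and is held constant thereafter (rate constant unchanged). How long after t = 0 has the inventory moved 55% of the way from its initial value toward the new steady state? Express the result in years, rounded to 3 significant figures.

0.0389 yr

τ = M₀/F₀ = 2809/57630 = 0.04874 yr.
The remaining gap fraction is e^(−t/τ); 55% covered ⇒ e^(−t/τ) = 0.450.
t = −τ ln(0.450) = 0.04874 × 0.7985 = 0.03892 yr.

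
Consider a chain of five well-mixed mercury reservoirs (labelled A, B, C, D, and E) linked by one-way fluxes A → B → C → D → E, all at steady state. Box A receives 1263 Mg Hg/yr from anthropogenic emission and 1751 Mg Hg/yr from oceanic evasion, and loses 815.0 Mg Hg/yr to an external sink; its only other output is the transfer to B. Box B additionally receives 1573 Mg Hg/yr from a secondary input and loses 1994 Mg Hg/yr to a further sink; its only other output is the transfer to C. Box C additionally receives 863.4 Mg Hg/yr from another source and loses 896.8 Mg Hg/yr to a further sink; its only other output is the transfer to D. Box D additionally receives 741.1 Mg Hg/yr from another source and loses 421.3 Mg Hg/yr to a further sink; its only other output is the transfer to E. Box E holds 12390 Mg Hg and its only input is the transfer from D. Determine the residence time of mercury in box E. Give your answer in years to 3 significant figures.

6.00 yr

Box A: F(A→B) = (1263 + 1751) − 815.0 = 2199.0 Mg Hg/yr.
Box B: F(B→C) = (2199.0 + 1573) − 1994 = 1778.0 Mg Hg/yr.
Box C: F(C→D) = (1778.0 + 863.4) − 896.8 = 1744.6 Mg Hg/yr.
Box D: F(D→E) = (1744.6 + 741.1) − 421.3 = 2064.4 Mg Hg/yr.
Box E throughput = its input = 2064.4 Mg Hg/yr; τ = 12390 / 2064.4 = 6.002 yr.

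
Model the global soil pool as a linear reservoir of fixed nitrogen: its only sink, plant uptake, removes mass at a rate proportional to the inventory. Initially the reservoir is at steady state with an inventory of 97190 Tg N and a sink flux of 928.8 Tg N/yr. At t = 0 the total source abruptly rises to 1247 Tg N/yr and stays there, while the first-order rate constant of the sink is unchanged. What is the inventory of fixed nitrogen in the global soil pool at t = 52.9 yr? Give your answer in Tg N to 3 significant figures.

τ = M₀/F₀ = 97190/928.8 = 104.6 yr; rate constant k = 1/τ.
New steady state M_∞ = F₁/k = F₁·τ = 1247 × 104.6 = 130490 Tg N.
M(t) = M_∞ + (M₀ − M_∞)·e^(−t/τ); t/τ = 52.9/104.6 = 0.5055, so e^(−t/τ) = 0.6032.
M(t) = 130490 − 33300 × 0.6032 = 110400 Tg N.

110000 Tg N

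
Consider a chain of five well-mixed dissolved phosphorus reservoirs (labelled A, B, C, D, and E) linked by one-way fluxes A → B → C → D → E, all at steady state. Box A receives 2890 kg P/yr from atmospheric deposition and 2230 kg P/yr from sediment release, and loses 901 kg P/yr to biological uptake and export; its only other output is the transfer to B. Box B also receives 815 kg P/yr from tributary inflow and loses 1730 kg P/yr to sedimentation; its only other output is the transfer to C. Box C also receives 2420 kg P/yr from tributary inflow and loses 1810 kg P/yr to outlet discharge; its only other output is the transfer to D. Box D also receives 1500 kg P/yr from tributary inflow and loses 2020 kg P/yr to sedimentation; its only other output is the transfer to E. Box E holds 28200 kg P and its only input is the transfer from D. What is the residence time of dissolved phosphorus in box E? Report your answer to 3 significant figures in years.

8.31 yr

Box A: F(A→B) = (2890 + 2230) − 901 = 4219.0 kg P/yr.
Box B: F(B→C) = (4219.0 + 815) − 1730 = 3304.0 kg P/yr.
Box C: F(C→D) = (3304.0 + 2420) − 1810 = 3914.0 kg P/yr.
Box D: F(D→E) = (3914.0 + 1500) − 2020 = 3394.0 kg P/yr.
Box E throughput = its input = 3394.0 kg P/yr; τ = 28200 / 3394.0 = 8.309 yr.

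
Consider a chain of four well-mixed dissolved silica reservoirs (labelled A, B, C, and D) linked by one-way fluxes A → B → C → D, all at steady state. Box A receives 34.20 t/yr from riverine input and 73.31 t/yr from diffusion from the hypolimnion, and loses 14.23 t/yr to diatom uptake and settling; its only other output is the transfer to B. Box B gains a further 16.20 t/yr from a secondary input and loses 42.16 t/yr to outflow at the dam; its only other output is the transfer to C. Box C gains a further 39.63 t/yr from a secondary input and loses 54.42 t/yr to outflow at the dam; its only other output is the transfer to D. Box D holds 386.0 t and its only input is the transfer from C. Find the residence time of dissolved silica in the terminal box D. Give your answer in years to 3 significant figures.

7.35 yr

Box A: F(A→B) = (34.20 + 73.31) − 14.23 = 93.280 t/yr.
Box B: F(B→C) = (93.280 + 16.20) − 42.16 = 67.320 t/yr.
Box C: F(C→D) = (67.320 + 39.63) − 54.42 = 52.530 t/yr.
Box D throughput = its input = 52.530 t/yr; τ = 386.0 / 52.530 = 7.348 yr.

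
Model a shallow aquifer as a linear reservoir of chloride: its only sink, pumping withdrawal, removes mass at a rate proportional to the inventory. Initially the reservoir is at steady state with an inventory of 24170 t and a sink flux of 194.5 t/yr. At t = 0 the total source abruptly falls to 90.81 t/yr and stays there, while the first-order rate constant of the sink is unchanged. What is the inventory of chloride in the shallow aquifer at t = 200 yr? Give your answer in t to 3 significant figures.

13900 t

τ = M₀/F₀ = 24170/194.5 = 124.3 yr; rate constant k = 1/τ.
New steady state M_∞ = F₁/k = F₁·τ = 90.81 × 124.3 = 11285 t.
M(t) = M_∞ + (M₀ − M_∞)·e^(−t/τ); t/τ = 200/124.3 = 1.609, so e^(−t/τ) = 0.2000.
M(t) = 11285 + 12890 × 0.2000 = 13862 t.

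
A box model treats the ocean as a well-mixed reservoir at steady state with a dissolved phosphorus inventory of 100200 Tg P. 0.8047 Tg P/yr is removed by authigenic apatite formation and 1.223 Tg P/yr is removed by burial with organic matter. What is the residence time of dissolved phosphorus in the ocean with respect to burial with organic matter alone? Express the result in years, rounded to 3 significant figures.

81900 yr

Residence time with respect to a single sink: τ = M / F_sink.
τ = 100200 / 1.223 = 81930 yr.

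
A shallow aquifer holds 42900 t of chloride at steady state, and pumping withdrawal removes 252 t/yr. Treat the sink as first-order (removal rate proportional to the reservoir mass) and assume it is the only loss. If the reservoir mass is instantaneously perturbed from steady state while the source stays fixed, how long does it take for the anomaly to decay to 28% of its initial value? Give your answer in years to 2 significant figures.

220 yr

For a linear reservoir the anomaly decays as exp(−t/τ) with τ = M/F = 42900/252 = 170.2 yr.
exp(−t/τ) = 0.28 ⇒ t = −τ ln(0.28) = 170.2 × 1.273 = 216.7 yr.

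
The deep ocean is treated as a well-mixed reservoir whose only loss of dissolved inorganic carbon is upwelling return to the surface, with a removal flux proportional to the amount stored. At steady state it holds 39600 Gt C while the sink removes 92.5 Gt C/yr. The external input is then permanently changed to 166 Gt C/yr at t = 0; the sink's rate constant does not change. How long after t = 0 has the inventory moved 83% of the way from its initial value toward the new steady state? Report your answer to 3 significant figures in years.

759 yr

τ = M₀/F₀ = 39600/92.5 = 428.1 yr.
The remaining gap fraction is e^(−t/τ); 83% covered ⇒ e^(−t/τ) = 0.170.
t = −τ ln(0.170) = 428.1 × 1.772 = 758.6 yr.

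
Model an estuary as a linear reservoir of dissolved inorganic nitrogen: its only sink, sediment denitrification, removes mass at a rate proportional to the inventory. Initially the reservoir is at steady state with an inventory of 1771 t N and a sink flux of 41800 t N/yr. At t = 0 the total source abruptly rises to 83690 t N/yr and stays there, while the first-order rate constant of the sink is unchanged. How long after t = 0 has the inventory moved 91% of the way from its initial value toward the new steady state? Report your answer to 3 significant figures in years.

0.102 yr

τ = M₀/F₀ = 1771/41800 = 0.04237 yr.
The remaining gap fraction is e^(−t/τ); 91% covered ⇒ e^(−t/τ) = 0.0900.
t = −τ ln(0.0900) = 0.04237 × 2.408 = 0.1020 yr.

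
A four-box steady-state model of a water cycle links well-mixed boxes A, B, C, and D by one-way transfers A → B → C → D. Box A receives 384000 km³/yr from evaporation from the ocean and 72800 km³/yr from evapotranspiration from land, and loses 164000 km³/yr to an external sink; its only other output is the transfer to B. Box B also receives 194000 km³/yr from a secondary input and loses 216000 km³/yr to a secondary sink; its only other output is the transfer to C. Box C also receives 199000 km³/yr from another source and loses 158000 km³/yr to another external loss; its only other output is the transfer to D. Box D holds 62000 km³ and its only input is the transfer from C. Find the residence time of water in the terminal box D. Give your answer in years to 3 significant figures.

0.199 yr

Box A: F(A→B) = (384000 + 72800) − 164000 = 292800 km³/yr.
Box B: F(B→C) = (292800 + 194000) − 216000 = 270800 km³/yr.
Box C: F(C→D) = (270800 + 199000) − 158000 = 311800 km³/yr.
Box D throughput = its input = 311800 km³/yr; τ = 62000 / 311800 = 0.1988 yr.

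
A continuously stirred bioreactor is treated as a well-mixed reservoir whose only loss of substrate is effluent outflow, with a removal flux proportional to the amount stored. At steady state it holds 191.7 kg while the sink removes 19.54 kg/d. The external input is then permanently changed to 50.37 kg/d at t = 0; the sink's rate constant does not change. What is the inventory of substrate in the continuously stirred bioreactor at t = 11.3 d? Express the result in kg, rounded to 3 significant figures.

399 kg

Residence time τ = M₀/F₀ = 9.811 d. The eventual steady state is M_∞ = M₀·(F₁/F₀) = 191.7 × 50.37/19.54 = 494.16 kg.
The anomaly ΔM(t) = M(t) − M_∞ decays as ΔM₀·e^(−t/τ) with ΔM₀ = 191.7 − 494.16 = −302.5 kg.
At t = 11.3 d, e^(−t/τ) = e^(−1.152) = 0.3161, so ΔM = −95.60 kg and M = 494.16 − 95.60 = 398.56 kg.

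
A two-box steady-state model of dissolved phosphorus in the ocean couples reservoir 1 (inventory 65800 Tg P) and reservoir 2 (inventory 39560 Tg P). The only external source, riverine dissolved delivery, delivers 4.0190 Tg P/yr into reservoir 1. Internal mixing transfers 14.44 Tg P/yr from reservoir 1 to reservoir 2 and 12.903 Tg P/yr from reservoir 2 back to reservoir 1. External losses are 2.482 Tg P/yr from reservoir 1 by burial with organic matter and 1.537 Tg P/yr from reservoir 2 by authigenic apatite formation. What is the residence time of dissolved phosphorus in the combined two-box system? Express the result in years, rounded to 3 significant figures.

26200 yr

Treat the two boxes together as one reservoir: the mixing fluxes between them are internal recycling, so τ = ΣM / Σ(external losses).
M_total = 65800 + 39560 = 105360 Tg P.
ΣF_external_out = 2.482 + 1.537 = 4.0190 Tg P/yr.
τ = M_total / ΣF_ext = 105360 / 4.0190 = 26220 yr.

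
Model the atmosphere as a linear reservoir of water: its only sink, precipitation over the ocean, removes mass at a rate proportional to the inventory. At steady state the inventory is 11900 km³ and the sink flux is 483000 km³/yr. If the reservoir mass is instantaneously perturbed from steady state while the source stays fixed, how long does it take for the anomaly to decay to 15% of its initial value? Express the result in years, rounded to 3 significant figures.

0.0467 yr

For a linear reservoir the anomaly decays as exp(−t/τ) with τ = M/F = 11900/483000 = 0.02464 yr.
exp(−t/τ) = 0.15 ⇒ t = −τ ln(0.15) = 0.02464 × 1.897 = 0.04674 yr.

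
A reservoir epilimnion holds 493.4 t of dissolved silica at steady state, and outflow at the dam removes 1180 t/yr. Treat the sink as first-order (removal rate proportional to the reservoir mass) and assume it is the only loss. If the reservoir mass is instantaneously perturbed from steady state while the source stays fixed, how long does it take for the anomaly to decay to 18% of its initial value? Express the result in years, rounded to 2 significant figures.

For a linear reservoir the anomaly decays as exp(−t/τ) with τ = M/F = 493.4/1180 = 0.4181 yr.
exp(−t/τ) = 0.18 ⇒ t = −τ ln(0.18) = 0.4181 × 1.715 = 0.7170 yr.

0.72 yr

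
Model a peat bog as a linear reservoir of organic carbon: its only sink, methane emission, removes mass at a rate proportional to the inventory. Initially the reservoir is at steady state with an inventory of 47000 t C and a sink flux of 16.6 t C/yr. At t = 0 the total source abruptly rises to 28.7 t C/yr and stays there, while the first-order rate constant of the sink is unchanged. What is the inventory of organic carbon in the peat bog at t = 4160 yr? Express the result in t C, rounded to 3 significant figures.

Residence time τ = M₀/F₀ = 2831 yr. The eventual steady state is M_∞ = M₀·(F₁/F₀) = 47000 × 28.7/16.6 = 81259 t C.
The anomaly ΔM(t) = M(t) − M_∞ decays as ΔM₀·e^(−t/τ) with ΔM₀ = 47000 − 81259 = −34260 t C.
At t = 4160 yr, e^(−t/τ) = e^(−1.469) = 0.2301, so ΔM = −7883 t C and M = 81259 − 7883 = 73376 t C.

73400 t C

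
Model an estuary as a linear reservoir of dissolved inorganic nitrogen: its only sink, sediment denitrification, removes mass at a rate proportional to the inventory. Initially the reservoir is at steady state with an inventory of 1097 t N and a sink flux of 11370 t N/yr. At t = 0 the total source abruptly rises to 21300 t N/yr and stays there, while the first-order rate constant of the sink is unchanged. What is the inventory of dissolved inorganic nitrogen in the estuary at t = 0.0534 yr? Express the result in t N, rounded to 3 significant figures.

The sink rate constant is k = F₀/M₀ = 11370/1097 = 10.36 yr⁻¹.
Solving dM/dt = F₁ − kM with M(0) = M₀ gives M(t) = F₁/k + (M₀ − F₁/k)·e^(−kt).
F₁/k = 21300/10.36 = 2055.1 t N; kt = 10.36 × 0.0534 = 0.5535, e^(−kt) = 0.5750.
M(0.0534) = 2055.1 + (1097 − 2055.1) × 0.5750 = 2055.1 − 550.8 = 1504.2 t N.

1500 t N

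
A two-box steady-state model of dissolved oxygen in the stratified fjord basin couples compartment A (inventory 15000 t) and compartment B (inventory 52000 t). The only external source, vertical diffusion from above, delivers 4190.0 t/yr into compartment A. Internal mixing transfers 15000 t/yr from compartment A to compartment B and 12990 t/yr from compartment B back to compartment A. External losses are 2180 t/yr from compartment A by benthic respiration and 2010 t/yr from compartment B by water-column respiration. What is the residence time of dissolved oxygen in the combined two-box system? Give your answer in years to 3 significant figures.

16.0 yr

Treat the two boxes together as one reservoir: the mixing fluxes between them are internal recycling, so τ = ΣM / Σ(external losses).
M_total = 15000 + 52000 = 67000 t.
ΣF_external_out = 2180 + 2010 = 4190.0 t/yr.
τ = M_total / ΣF_ext = 67000 / 4190.0 = 15.99 yr.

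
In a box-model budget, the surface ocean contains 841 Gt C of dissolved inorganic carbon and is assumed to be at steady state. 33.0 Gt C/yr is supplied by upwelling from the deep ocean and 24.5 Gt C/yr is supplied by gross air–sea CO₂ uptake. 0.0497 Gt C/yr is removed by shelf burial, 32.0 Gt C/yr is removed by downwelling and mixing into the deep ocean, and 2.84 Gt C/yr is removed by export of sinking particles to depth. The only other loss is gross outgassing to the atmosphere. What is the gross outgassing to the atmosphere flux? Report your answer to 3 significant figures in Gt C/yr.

At steady state ΣF_in = ΣF_out.
ΣF_in = 33.0 + 24.5 = 57.500 Gt C/yr.
Gross outgassing to the atmosphere flux = ΣF_in − (0.0497 + 32.0 + 2.84) = 57.500 − 34.89 = 22.61 Gt C/yr.

22.6 Gt C/yr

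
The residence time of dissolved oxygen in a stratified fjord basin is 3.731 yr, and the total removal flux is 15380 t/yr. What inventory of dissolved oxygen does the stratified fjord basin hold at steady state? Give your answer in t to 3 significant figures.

τ = M/F ⇒ M = τ × F = 3.731 × 15380 = 57380 t.

57400 t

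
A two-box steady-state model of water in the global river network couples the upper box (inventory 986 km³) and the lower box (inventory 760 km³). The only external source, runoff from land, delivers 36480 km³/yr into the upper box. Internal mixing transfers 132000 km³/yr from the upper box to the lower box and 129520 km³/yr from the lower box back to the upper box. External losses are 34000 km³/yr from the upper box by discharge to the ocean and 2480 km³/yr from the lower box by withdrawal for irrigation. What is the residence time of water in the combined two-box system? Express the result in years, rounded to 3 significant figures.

For the system as a whole, the A↔B exchange is internal and contributes nothing to the throughput; only the external sinks remove mass.
M_total = 986 + 760 = 1746.0 km³.
ΣF_external_out = 34000 + 2480 = 36480 km³/yr.
τ = M_total / ΣF_ext = 1746.0 / 36480 = 0.04786 yr.

0.0479 yr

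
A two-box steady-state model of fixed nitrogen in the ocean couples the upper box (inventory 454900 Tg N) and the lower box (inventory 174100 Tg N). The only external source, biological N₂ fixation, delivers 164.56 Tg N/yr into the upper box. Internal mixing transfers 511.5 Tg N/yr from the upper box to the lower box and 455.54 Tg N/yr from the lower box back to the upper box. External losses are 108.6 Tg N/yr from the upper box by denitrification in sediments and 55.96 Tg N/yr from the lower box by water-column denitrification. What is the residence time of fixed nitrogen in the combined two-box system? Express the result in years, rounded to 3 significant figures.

3820 yr

Treat the two boxes together as one reservoir: the mixing fluxes between them are internal recycling, so τ = ΣM / Σ(external losses).
M_total = 454900 + 174100 = 629000 Tg N.
ΣF_external_out = 108.6 + 55.96 = 164.56 Tg N/yr.
τ = M_total / ΣF_ext = 629000 / 164.56 = 3822 yr.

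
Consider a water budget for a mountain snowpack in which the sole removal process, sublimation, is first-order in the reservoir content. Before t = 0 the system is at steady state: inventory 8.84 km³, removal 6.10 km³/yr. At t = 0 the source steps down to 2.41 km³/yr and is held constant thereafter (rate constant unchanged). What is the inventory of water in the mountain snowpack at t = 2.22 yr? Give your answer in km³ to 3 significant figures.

Residence time τ = M₀/F₀ = 1.449 yr. The eventual steady state is M_∞ = M₀·(F₁/F₀) = 8.84 × 2.41/6.10 = 3.4925 km³.
The anomaly ΔM(t) = M(t) − M_∞ decays as ΔM₀·e^(−t/τ) with ΔM₀ = 8.84 − 3.4925 = 5.347 km³.
At t = 2.22 yr, e^(−t/τ) = e^(−1.532) = 0.2161, so ΔM = 1.156 km³ and M = 3.4925 + 1.156 = 4.6482 km³.

4.65 km³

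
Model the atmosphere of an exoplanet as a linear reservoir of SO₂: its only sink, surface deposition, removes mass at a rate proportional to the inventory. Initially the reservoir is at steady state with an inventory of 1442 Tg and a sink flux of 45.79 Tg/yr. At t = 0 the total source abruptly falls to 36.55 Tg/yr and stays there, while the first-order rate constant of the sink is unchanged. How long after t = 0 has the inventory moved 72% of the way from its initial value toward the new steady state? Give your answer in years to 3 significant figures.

40.1 yr

τ = M₀/F₀ = 1442/45.79 = 31.49 yr.
The remaining gap fraction is e^(−t/τ); 72% covered ⇒ e^(−t/τ) = 0.280.
t = −τ ln(0.280) = 31.49 × 1.273 = 40.09 yr.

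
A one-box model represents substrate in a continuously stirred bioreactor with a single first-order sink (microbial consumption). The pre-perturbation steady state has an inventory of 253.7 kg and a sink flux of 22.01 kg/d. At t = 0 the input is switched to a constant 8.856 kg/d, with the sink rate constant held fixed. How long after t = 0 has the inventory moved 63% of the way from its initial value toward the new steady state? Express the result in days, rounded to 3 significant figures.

τ = M₀/F₀ = 253.7/22.01 = 11.53 d.
The remaining gap fraction is e^(−t/τ); 63% covered ⇒ e^(−t/τ) = 0.370.
t = −τ ln(0.370) = 11.53 × 0.9943 = 11.46 d.

11.5 d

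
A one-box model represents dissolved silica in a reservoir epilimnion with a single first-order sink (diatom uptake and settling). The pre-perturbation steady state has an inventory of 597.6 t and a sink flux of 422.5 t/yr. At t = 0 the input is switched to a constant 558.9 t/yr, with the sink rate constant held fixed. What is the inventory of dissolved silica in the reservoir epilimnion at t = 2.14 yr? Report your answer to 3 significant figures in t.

The sink rate constant is k = F₀/M₀ = 422.5/597.6 = 0.7070 yr⁻¹.
Solving dM/dt = F₁ − kM with M(0) = M₀ gives M(t) = F₁/k + (M₀ − F₁/k)·e^(−kt).
F₁/k = 558.9/0.7070 = 790.53 t; kt = 0.7070 × 2.14 = 1.513, e^(−kt) = 0.2203.
M(2.14) = 790.53 + (597.6 − 790.53) × 0.2203 = 790.53 − 42.49 = 748.04 t.

748 t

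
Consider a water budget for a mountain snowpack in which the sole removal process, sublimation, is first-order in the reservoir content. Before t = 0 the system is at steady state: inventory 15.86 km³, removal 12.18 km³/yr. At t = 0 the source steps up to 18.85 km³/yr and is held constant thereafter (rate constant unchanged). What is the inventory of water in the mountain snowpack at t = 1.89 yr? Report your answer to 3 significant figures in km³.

The sink rate constant is k = F₀/M₀ = 12.18/15.86 = 0.7680 yr⁻¹.
Solving dM/dt = F₁ − kM with M(0) = M₀ gives M(t) = F₁/k + (M₀ − F₁/k)·e^(−kt).
F₁/k = 18.85/0.7680 = 24.545 km³; kt = 0.7680 × 1.89 = 1.451, e^(−kt) = 0.2342.
M(1.89) = 24.545 + (15.86 − 24.545) × 0.2342 = 24.545 − 2.034 = 22.511 km³.

22.5 km³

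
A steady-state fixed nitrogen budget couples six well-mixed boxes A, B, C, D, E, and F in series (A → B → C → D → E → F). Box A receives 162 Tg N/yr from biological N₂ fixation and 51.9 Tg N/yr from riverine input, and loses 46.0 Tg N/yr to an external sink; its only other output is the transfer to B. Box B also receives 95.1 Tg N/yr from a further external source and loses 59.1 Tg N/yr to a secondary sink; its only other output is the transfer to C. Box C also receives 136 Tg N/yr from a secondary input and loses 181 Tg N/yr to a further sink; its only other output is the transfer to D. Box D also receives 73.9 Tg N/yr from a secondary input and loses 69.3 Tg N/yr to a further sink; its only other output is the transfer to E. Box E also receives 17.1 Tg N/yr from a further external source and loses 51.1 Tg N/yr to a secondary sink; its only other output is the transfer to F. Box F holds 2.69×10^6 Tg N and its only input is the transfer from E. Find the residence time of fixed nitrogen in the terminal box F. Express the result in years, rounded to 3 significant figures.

20800 yr

Box A: F(A→B) = (162 + 51.9) − 46.0 = 167.90 Tg N/yr.
Box B: F(B→C) = (167.90 + 95.1) − 59.1 = 203.90 Tg N/yr.
Box C: F(C→D) = (203.90 + 136) − 181 = 158.90 Tg N/yr.
Box D: F(D→E) = (158.90 + 73.9) − 69.3 = 163.50 Tg N/yr.
Box E: F(E→F) = (163.50 + 17.1) − 51.1 = 129.50 Tg N/yr.
Box F throughput = its input = 129.50 Tg N/yr; τ = 2.69×10^6 / 129.50 = 20770 yr.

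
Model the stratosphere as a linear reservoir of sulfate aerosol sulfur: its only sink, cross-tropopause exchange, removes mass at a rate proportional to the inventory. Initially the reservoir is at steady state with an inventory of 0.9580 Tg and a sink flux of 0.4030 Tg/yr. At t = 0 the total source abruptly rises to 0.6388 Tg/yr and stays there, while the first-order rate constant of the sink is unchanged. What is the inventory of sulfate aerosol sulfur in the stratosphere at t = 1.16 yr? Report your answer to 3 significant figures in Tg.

1.17 Tg

The sink rate constant is k = F₀/M₀ = 0.4030/0.9580 = 0.4207 yr⁻¹.
Solving dM/dt = F₁ − kM with M(0) = M₀ gives M(t) = F₁/k + (M₀ − F₁/k)·e^(−kt).
F₁/k = 0.6388/0.4207 = 1.5185 Tg; kt = 0.4207 × 1.16 = 0.4880, e^(−kt) = 0.6139.
M(1.16) = 1.5185 + (0.9580 − 1.5185) × 0.6139 = 1.5185 − 0.3441 = 1.1744 Tg.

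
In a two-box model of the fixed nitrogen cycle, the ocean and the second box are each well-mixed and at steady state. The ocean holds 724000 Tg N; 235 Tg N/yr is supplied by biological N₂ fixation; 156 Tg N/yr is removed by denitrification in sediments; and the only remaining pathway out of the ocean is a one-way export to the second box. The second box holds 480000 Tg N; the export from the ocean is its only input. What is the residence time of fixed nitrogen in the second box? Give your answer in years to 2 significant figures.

Balance the ocean: ΣF_in = 235.00 Tg N/yr.
Export to the second box = ΣF_in − (156) = 79.000 Tg N/yr.
At steady state the output of the second box equals its input, 79.000 Tg N/yr.
τ = M / F = 480000 / 79.000 = 6076 yr.

6100 yr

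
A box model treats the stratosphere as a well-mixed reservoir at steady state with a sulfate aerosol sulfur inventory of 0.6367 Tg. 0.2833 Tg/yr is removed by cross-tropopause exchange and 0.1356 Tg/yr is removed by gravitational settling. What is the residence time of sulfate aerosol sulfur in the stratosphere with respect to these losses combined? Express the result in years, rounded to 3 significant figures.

1.52 yr

Total removal = 0.2833 + 0.1356 = 0.41890 Tg/yr.
τ = M / ΣF_out = 0.6367 / 0.41890 = 1.520 yr.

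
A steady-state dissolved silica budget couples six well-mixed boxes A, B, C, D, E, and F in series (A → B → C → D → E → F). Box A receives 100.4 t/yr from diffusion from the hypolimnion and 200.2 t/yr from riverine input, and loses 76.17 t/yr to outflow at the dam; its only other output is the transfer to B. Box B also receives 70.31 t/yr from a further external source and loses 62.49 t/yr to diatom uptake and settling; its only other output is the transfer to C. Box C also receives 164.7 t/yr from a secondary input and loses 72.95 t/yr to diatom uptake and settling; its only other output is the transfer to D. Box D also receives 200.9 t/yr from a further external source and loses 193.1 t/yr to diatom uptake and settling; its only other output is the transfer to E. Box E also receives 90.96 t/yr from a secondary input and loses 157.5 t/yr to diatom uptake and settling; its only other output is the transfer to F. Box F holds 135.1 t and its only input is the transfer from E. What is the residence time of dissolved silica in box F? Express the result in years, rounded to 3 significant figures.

Box A: F(A→B) = (100.4 + 200.2) − 76.17 = 224.43 t/yr.
Box B: F(B→C) = (224.43 + 70.31) − 62.49 = 232.25 t/yr.
Box C: F(C→D) = (232.25 + 164.7) − 72.95 = 324.00 t/yr.
Box D: F(D→E) = (324.00 + 200.9) − 193.1 = 331.80 t/yr.
Box E: F(E→F) = (331.80 + 90.96) − 157.5 = 265.26 t/yr.
Box F throughput = its input = 265.26 t/yr; τ = 135.1 / 265.26 = 0.5093 yr.

0.509 yr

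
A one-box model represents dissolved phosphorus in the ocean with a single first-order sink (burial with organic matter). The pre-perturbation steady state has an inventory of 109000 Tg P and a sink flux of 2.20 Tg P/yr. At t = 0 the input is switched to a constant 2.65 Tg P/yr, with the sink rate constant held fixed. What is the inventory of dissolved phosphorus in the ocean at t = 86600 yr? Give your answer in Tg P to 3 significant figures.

127000 Tg P

τ = M₀/F₀ = 109000/2.20 = 49550 yr; rate constant k = 1/τ.
New steady state M_∞ = F₁/k = F₁·τ = 2.65 × 49550 = 131300 Tg P.
M(t) = M_∞ + (M₀ − M_∞)·e^(−t/τ); t/τ = 86600/49550 = 1.748, so e^(−t/τ) = 0.1741.
M(t) = 131300 − 22300 × 0.1741 = 127410 Tg P.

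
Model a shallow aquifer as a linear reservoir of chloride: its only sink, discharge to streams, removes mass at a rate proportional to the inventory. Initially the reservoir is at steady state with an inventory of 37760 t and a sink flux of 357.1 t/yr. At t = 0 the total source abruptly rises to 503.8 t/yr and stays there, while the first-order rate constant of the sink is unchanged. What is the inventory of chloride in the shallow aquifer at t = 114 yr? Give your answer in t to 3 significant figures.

48000 t

Residence time τ = M₀/F₀ = 105.7 yr. The eventual steady state is M_∞ = M₀·(F₁/F₀) = 37760 × 503.8/357.1 = 53272 t.
The anomaly ΔM(t) = M(t) − M_∞ decays as ΔM₀·e^(−t/τ) with ΔM₀ = 37760 − 53272 = −15510 t.
At t = 114 yr, e^(−t/τ) = e^(−1.078) = 0.3402, so ΔM = −5278 t and M = 53272 − 5278 = 47994 t.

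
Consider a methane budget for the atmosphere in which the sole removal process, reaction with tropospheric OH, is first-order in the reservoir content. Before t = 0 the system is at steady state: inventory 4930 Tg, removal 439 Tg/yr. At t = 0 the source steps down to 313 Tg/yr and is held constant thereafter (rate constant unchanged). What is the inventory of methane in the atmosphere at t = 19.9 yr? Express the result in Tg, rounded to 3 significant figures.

Residence time τ = M₀/F₀ = 11.23 yr. The eventual steady state is M_∞ = M₀·(F₁/F₀) = 4930 × 313/439 = 3515.0 Tg.
The anomaly ΔM(t) = M(t) − M_∞ decays as ΔM₀·e^(−t/τ) with ΔM₀ = 4930 − 3515.0 = 1415 Tg.
At t = 19.9 yr, e^(−t/τ) = e^(−1.772) = 0.1700, so ΔM = 240.5 Tg and M = 3515.0 + 240.5 = 3755.5 Tg.

3760 Tg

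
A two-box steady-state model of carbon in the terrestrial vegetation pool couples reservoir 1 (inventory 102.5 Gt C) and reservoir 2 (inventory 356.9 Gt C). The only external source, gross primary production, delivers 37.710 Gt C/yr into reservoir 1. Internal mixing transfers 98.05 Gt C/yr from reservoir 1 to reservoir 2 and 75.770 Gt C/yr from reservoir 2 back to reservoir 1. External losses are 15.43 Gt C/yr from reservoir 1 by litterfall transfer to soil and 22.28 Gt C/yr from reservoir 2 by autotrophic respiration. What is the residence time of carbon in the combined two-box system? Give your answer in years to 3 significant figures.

12.2 yr

Treat the two boxes together as one reservoir: the mixing fluxes between them are internal recycling, so τ = ΣM / Σ(external losses).
M_total = 102.5 + 356.9 = 459.40 Gt C.
ΣF_external_out = 15.43 + 22.28 = 37.710 Gt C/yr.
τ = M_total / ΣF_ext = 459.40 / 37.710 = 12.18 yr.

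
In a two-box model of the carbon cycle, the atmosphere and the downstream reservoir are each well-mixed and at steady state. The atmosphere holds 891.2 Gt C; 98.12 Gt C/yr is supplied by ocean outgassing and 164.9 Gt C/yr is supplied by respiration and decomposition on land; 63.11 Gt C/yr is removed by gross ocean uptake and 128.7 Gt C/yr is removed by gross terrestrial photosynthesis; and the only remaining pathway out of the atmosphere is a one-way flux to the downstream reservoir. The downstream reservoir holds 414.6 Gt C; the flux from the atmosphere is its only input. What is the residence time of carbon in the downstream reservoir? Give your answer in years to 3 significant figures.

5.82 yr

Balance the atmosphere: ΣF_in = 98.12 + 164.9 = 263.02 Gt C/yr.
Flux to the downstream reservoir = ΣF_in − (63.11 + 128.7) = 71.210 Gt C/yr.
At steady state the output of the downstream reservoir equals its input, 71.210 Gt C/yr.
τ = M / F = 414.6 / 71.210 = 5.822 yr.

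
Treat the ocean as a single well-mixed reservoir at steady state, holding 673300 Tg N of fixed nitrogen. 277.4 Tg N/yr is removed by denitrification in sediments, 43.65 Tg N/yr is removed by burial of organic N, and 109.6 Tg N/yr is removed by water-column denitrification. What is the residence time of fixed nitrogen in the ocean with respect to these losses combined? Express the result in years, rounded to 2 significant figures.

1600 yr

Total removal = 277.4 + 43.65 + 109.6 = 430.65 Tg N/yr.
τ = M / ΣF_out = 673300 / 430.65 = 1563 yr.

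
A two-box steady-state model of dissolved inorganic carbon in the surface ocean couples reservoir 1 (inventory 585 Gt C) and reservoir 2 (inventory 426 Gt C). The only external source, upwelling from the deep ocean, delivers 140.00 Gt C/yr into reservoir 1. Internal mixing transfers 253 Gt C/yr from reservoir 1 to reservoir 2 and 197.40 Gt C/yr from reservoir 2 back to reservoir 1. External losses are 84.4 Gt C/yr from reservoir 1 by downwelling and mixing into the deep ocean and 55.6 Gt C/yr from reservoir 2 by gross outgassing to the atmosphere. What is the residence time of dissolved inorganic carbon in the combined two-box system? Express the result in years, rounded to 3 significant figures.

7.22 yr

For the system as a whole, the A↔B exchange is internal and contributes nothing to the throughput; only the external sinks remove mass.
M_total = 585 + 426 = 1011.0 Gt C.
ΣF_external_out = 84.4 + 55.6 = 140.00 Gt C/yr.
τ = M_total / ΣF_ext = 1011.0 / 140.00 = 7.221 yr.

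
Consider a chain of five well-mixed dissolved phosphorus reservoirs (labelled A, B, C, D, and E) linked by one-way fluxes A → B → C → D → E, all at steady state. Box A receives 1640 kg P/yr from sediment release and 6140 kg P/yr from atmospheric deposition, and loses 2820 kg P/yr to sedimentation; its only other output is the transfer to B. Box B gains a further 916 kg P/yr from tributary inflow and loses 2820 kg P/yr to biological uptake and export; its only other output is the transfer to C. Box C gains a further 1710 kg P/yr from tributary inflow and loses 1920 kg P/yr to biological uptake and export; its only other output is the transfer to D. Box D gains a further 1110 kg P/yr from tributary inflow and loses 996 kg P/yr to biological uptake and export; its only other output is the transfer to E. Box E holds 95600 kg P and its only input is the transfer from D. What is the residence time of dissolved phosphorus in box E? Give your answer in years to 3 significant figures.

Box A: F(A→B) = (1640 + 6140) − 2820 = 4960.0 kg P/yr.
Box B: F(B→C) = (4960.0 + 916) − 2820 = 3056.0 kg P/yr.
Box C: F(C→D) = (3056.0 + 1710) − 1920 = 2846.0 kg P/yr.
Box D: F(D→E) = (2846.0 + 1110) − 996 = 2960.0 kg P/yr.
Box E throughput = its input = 2960.0 kg P/yr; τ = 95600 / 2960.0 = 32.30 yr.

32.3 yr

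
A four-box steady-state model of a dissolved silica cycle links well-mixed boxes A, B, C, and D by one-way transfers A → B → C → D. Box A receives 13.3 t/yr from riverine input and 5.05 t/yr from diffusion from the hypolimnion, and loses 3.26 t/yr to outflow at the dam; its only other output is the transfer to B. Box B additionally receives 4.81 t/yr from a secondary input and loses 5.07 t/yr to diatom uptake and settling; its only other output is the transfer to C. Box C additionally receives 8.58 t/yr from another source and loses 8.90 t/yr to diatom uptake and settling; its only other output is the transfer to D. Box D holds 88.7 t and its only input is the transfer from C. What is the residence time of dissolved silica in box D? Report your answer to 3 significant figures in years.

6.11 yr

Box A: F(A→B) = (13.3 + 5.05) − 3.26 = 15.090 t/yr.
Box B: F(B→C) = (15.090 + 4.81) − 5.07 = 14.830 t/yr.
Box C: F(C→D) = (14.830 + 8.58) − 8.90 = 14.510 t/yr.
Box D throughput = its input = 14.510 t/yr; τ = 88.7 / 14.510 = 6.113 yr.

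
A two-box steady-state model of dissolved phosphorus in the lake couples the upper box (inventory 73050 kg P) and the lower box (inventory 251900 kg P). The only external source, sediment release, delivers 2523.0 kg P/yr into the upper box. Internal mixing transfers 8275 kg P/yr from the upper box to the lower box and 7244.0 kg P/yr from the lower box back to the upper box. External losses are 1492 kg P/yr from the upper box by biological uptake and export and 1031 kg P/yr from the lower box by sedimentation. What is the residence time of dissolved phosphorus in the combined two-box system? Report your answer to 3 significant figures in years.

129 yr

Treat the two boxes together as one reservoir: the mixing fluxes between them are internal recycling, so τ = ΣM / Σ(external losses).
M_total = 73050 + 251900 = 324950 kg P.
ΣF_external_out = 1492 + 1031 = 2523.0 kg P/yr.
τ = M_total / ΣF_ext = 324950 / 2523.0 = 128.8 yr.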